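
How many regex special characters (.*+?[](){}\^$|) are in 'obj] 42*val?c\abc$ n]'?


Regex special characters are: . * + ? [ ] ( ) { } \ ^ $ |
Scanning 'obj] 42*val?c\abc$ n]':
  pos 3: ']' -> SPECIAL
  pos 7: '*' -> SPECIAL
  pos 11: '?' -> SPECIAL
  pos 13: '\' -> SPECIAL
  pos 17: '$' -> SPECIAL
  pos 20: ']' -> SPECIAL
Special chars found: [']', '*', '?', '\\', '$', ']']
Total: 6

6


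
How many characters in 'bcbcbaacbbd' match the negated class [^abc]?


Negated class [^abc] matches any char NOT in {a, b, c}
Scanning 'bcbcbaacbbd':
  pos 0: 'b' -> no (excluded)
  pos 1: 'c' -> no (excluded)
  pos 2: 'b' -> no (excluded)
  pos 3: 'c' -> no (excluded)
  pos 4: 'b' -> no (excluded)
  pos 5: 'a' -> no (excluded)
  pos 6: 'a' -> no (excluded)
  pos 7: 'c' -> no (excluded)
  pos 8: 'b' -> no (excluded)
  pos 9: 'b' -> no (excluded)
  pos 10: 'd' -> MATCH
Total matches: 1

1


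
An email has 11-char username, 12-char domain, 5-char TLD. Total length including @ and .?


An email address has format: username@domain.tld
Username length: 11
'@' character: 1
Domain length: 12
'.' character: 1
TLD length: 5
Total = 11 + 1 + 12 + 1 + 5 = 30

30


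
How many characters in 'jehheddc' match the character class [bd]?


Character class [bd] matches any of: {b, d}
Scanning string 'jehheddc' character by character:
  pos 0: 'j' -> no
  pos 1: 'e' -> no
  pos 2: 'h' -> no
  pos 3: 'h' -> no
  pos 4: 'e' -> no
  pos 5: 'd' -> MATCH
  pos 6: 'd' -> MATCH
  pos 7: 'c' -> no
Total matches: 2

2


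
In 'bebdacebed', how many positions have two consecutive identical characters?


Looking for consecutive identical characters in 'bebdacebed':
  pos 0-1: 'b' vs 'e' -> different
  pos 1-2: 'e' vs 'b' -> different
  pos 2-3: 'b' vs 'd' -> different
  pos 3-4: 'd' vs 'a' -> different
  pos 4-5: 'a' vs 'c' -> different
  pos 5-6: 'c' vs 'e' -> different
  pos 6-7: 'e' vs 'b' -> different
  pos 7-8: 'b' vs 'e' -> different
  pos 8-9: 'e' vs 'd' -> different
Consecutive identical pairs: []
Count: 0

0


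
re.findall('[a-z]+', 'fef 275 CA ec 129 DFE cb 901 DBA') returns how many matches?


Pattern '[a-z]+' finds one or more lowercase letters.
Text: 'fef 275 CA ec 129 DFE cb 901 DBA'
Scanning for matches:
  Match 1: 'fef'
  Match 2: 'ec'
  Match 3: 'cb'
Total matches: 3

3


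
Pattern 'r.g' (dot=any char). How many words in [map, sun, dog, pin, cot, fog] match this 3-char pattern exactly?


Pattern 'r.g' means: starts with 'r', any single char, ends with 'g'.
Checking each word (must be exactly 3 chars):
  'map' (len=3): no
  'sun' (len=3): no
  'dog' (len=3): no
  'pin' (len=3): no
  'cot' (len=3): no
  'fog' (len=3): no
Matching words: []
Total: 0

0


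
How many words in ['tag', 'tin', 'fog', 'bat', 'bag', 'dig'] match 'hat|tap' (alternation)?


Alternation 'hat|tap' matches either 'hat' or 'tap'.
Checking each word:
  'tag' -> no
  'tin' -> no
  'fog' -> no
  'bat' -> no
  'bag' -> no
  'dig' -> no
Matches: []
Count: 0

0


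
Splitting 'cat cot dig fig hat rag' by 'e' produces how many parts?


Splitting by 'e' breaks the string at each occurrence of the separator.
Text: 'cat cot dig fig hat rag'
Parts after split:
  Part 1: 'cat cot dig fig hat rag'
Total parts: 1

1


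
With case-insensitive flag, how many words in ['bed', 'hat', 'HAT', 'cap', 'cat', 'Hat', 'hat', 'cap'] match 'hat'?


Case-insensitive matching: compare each word's lowercase form to 'hat'.
  'bed' -> lower='bed' -> no
  'hat' -> lower='hat' -> MATCH
  'HAT' -> lower='hat' -> MATCH
  'cap' -> lower='cap' -> no
  'cat' -> lower='cat' -> no
  'Hat' -> lower='hat' -> MATCH
  'hat' -> lower='hat' -> MATCH
  'cap' -> lower='cap' -> no
Matches: ['hat', 'HAT', 'Hat', 'hat']
Count: 4

4


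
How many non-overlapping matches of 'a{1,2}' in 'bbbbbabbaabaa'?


Pattern 'a{1,2}' matches between 1 and 2 consecutive a's (greedy).
String: 'bbbbbabbaabaa'
Finding runs of a's and applying greedy matching:
  Run at pos 5: 'a' (length 1)
  Run at pos 8: 'aa' (length 2)
  Run at pos 11: 'aa' (length 2)
Matches: ['a', 'aa', 'aa']
Count: 3

3


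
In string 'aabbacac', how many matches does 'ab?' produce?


Pattern 'ab?' matches 'a' optionally followed by 'b'.
String: 'aabbacac'
Scanning left to right for 'a' then checking next char:
  Match 1: 'a' (a not followed by b)
  Match 2: 'ab' (a followed by b)
  Match 3: 'a' (a not followed by b)
  Match 4: 'a' (a not followed by b)
Total matches: 4

4


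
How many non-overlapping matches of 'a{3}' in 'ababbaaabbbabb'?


Pattern 'a{3}' matches exactly 3 consecutive a's (greedy, non-overlapping).
String: 'ababbaaabbbabb'
Scanning for runs of a's:
  Run at pos 0: 'a' (length 1) -> 0 match(es)
  Run at pos 2: 'a' (length 1) -> 0 match(es)
  Run at pos 5: 'aaa' (length 3) -> 1 match(es)
  Run at pos 11: 'a' (length 1) -> 0 match(es)
Matches found: ['aaa']
Total: 1

1


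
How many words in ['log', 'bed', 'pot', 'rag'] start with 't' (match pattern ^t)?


Pattern ^t anchors to start of word. Check which words begin with 't':
  'log' -> no
  'bed' -> no
  'pot' -> no
  'rag' -> no
Matching words: []
Count: 0

0


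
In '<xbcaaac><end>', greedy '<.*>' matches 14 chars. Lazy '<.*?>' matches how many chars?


Greedy '<.*>' tries to match as MUCH as possible.
Lazy '<.*?>' tries to match as LITTLE as possible.

String: '<xbcaaac><end>'
Greedy '<.*>' starts at first '<' and extends to the LAST '>': '<xbcaaac><end>' (14 chars)
Lazy '<.*?>' starts at first '<' and stops at the FIRST '>': '<xbcaaac>' (9 chars)

9


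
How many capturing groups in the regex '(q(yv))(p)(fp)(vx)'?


To count capturing groups, count each '(' that starts a group.
Pattern: '(q(yv))(p)(fp)(vx)'
Walking through the pattern:
  Position 0: '(' -> group #1
  Position 2: '(' -> group #2
  Position 7: '(' -> group #3
  Position 10: '(' -> group #4
  Position 14: '(' -> group #5
Total capturing groups: 5

5


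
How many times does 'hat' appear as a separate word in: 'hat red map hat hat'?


Scanning each word for exact match 'hat':
  Word 1: 'hat' -> MATCH
  Word 2: 'red' -> no
  Word 3: 'map' -> no
  Word 4: 'hat' -> MATCH
  Word 5: 'hat' -> MATCH
Total matches: 3

3


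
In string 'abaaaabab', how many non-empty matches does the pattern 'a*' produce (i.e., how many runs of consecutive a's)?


Pattern 'a*' matches zero or more a's. We want non-empty runs of consecutive a's.
String: 'abaaaabab'
Walking through the string to find runs of a's:
  Run 1: positions 0-0 -> 'a'
  Run 2: positions 2-5 -> 'aaaa'
  Run 3: positions 7-7 -> 'a'
Non-empty runs found: ['a', 'aaaa', 'a']
Count: 3

3


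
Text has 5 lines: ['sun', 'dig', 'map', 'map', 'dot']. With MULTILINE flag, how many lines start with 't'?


With MULTILINE flag, ^ matches the start of each line.
Lines: ['sun', 'dig', 'map', 'map', 'dot']
Checking which lines start with 't':
  Line 1: 'sun' -> no
  Line 2: 'dig' -> no
  Line 3: 'map' -> no
  Line 4: 'map' -> no
  Line 5: 'dot' -> no
Matching lines: []
Count: 0

0


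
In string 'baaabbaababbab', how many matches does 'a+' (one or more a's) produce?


Pattern 'a+' matches one or more consecutive a's.
String: 'baaabbaababbab'
Scanning for runs of a:
  Match 1: 'aaa' (length 3)
  Match 2: 'aa' (length 2)
  Match 3: 'a' (length 1)
  Match 4: 'a' (length 1)
Total matches: 4

4


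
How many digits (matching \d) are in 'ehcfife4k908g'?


\d matches any digit 0-9.
Scanning 'ehcfife4k908g':
  pos 7: '4' -> DIGIT
  pos 9: '9' -> DIGIT
  pos 10: '0' -> DIGIT
  pos 11: '8' -> DIGIT
Digits found: ['4', '9', '0', '8']
Total: 4

4


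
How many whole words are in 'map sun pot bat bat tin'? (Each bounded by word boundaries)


Word boundaries (\b) mark the start/end of each word.
Text: 'map sun pot bat bat tin'
Splitting by whitespace:
  Word 1: 'map'
  Word 2: 'sun'
  Word 3: 'pot'
  Word 4: 'bat'
  Word 5: 'bat'
  Word 6: 'tin'
Total whole words: 6

6


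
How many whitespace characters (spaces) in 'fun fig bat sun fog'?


\s matches whitespace characters (spaces, tabs, etc.).
Text: 'fun fig bat sun fog'
This text has 5 words separated by spaces.
Number of spaces = number of words - 1 = 5 - 1 = 4

4


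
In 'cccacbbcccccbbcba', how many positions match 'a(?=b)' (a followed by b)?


Lookahead 'a(?=b)' matches 'a' only when followed by 'b'.
String: 'cccacbbcccccbbcba'
Checking each position where char is 'a':
  pos 3: 'a' -> no (next='c')
Matching positions: []
Count: 0

0


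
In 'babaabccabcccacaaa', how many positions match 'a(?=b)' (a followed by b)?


Lookahead 'a(?=b)' matches 'a' only when followed by 'b'.
String: 'babaabccabcccacaaa'
Checking each position where char is 'a':
  pos 1: 'a' -> MATCH (next='b')
  pos 3: 'a' -> no (next='a')
  pos 4: 'a' -> MATCH (next='b')
  pos 8: 'a' -> MATCH (next='b')
  pos 13: 'a' -> no (next='c')
  pos 15: 'a' -> no (next='a')
  pos 16: 'a' -> no (next='a')
Matching positions: [1, 4, 8]
Count: 3

3


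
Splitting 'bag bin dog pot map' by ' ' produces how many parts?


Splitting by ' ' breaks the string at each occurrence of the separator.
Text: 'bag bin dog pot map'
Parts after split:
  Part 1: 'bag'
  Part 2: 'bin'
  Part 3: 'dog'
  Part 4: 'pot'
  Part 5: 'map'
Total parts: 5

5


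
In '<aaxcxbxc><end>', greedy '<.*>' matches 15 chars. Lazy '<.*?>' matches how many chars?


Greedy '<.*>' tries to match as MUCH as possible.
Lazy '<.*?>' tries to match as LITTLE as possible.

String: '<aaxcxbxc><end>'
Greedy '<.*>' starts at first '<' and extends to the LAST '>': '<aaxcxbxc><end>' (15 chars)
Lazy '<.*?>' starts at first '<' and stops at the FIRST '>': '<aaxcxbxc>' (10 chars)

10


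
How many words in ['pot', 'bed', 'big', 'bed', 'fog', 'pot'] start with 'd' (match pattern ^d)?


Pattern ^d anchors to start of word. Check which words begin with 'd':
  'pot' -> no
  'bed' -> no
  'big' -> no
  'bed' -> no
  'fog' -> no
  'pot' -> no
Matching words: []
Count: 0

0


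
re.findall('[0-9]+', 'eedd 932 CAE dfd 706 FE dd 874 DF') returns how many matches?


Pattern '[0-9]+' finds one or more digits.
Text: 'eedd 932 CAE dfd 706 FE dd 874 DF'
Scanning for matches:
  Match 1: '932'
  Match 2: '706'
  Match 3: '874'
Total matches: 3

3


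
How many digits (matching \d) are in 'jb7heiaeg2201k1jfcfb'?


\d matches any digit 0-9.
Scanning 'jb7heiaeg2201k1jfcfb':
  pos 2: '7' -> DIGIT
  pos 9: '2' -> DIGIT
  pos 10: '2' -> DIGIT
  pos 11: '0' -> DIGIT
  pos 12: '1' -> DIGIT
  pos 14: '1' -> DIGIT
Digits found: ['7', '2', '2', '0', '1', '1']
Total: 6

6


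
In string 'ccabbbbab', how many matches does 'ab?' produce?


Pattern 'ab?' matches 'a' optionally followed by 'b'.
String: 'ccabbbbab'
Scanning left to right for 'a' then checking next char:
  Match 1: 'ab' (a followed by b)
  Match 2: 'ab' (a followed by b)
Total matches: 2

2


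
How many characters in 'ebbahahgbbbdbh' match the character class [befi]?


Character class [befi] matches any of: {b, e, f, i}
Scanning string 'ebbahahgbbbdbh' character by character:
  pos 0: 'e' -> MATCH
  pos 1: 'b' -> MATCH
  pos 2: 'b' -> MATCH
  pos 3: 'a' -> no
  pos 4: 'h' -> no
  pos 5: 'a' -> no
  pos 6: 'h' -> no
  pos 7: 'g' -> no
  pos 8: 'b' -> MATCH
  pos 9: 'b' -> MATCH
  pos 10: 'b' -> MATCH
  pos 11: 'd' -> no
  pos 12: 'b' -> MATCH
  pos 13: 'h' -> no
Total matches: 7

7


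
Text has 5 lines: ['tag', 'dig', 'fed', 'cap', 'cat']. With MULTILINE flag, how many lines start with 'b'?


With MULTILINE flag, ^ matches the start of each line.
Lines: ['tag', 'dig', 'fed', 'cap', 'cat']
Checking which lines start with 'b':
  Line 1: 'tag' -> no
  Line 2: 'dig' -> no
  Line 3: 'fed' -> no
  Line 4: 'cap' -> no
  Line 5: 'cat' -> no
Matching lines: []
Count: 0

0


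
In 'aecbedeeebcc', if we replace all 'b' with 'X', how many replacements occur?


re.sub('b', 'X', text) replaces every occurrence of 'b' with 'X'.
Text: 'aecbedeeebcc'
Scanning for 'b':
  pos 3: 'b' -> replacement #1
  pos 9: 'b' -> replacement #2
Total replacements: 2

2


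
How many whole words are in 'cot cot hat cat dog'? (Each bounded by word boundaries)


Word boundaries (\b) mark the start/end of each word.
Text: 'cot cot hat cat dog'
Splitting by whitespace:
  Word 1: 'cot'
  Word 2: 'cot'
  Word 3: 'hat'
  Word 4: 'cat'
  Word 5: 'dog'
Total whole words: 5

5


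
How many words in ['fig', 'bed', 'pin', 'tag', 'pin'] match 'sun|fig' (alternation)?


Alternation 'sun|fig' matches either 'sun' or 'fig'.
Checking each word:
  'fig' -> MATCH
  'bed' -> no
  'pin' -> no
  'tag' -> no
  'pin' -> no
Matches: ['fig']
Count: 1

1


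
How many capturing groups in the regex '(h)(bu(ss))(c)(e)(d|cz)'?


To count capturing groups, count each '(' that starts a group.
Pattern: '(h)(bu(ss))(c)(e)(d|cz)'
Walking through the pattern:
  Position 0: '(' -> group #1
  Position 3: '(' -> group #2
  Position 6: '(' -> group #3
  Position 11: '(' -> group #4
  Position 14: '(' -> group #5
  Position 17: '(' -> group #6
Total capturing groups: 6

6


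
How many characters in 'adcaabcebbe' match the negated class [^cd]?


Negated class [^cd] matches any char NOT in {c, d}
Scanning 'adcaabcebbe':
  pos 0: 'a' -> MATCH
  pos 1: 'd' -> no (excluded)
  pos 2: 'c' -> no (excluded)
  pos 3: 'a' -> MATCH
  pos 4: 'a' -> MATCH
  pos 5: 'b' -> MATCH
  pos 6: 'c' -> no (excluded)
  pos 7: 'e' -> MATCH
  pos 8: 'b' -> MATCH
  pos 9: 'b' -> MATCH
  pos 10: 'e' -> MATCH
Total matches: 8

8


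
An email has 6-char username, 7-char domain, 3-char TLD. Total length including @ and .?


An email address has format: username@domain.tld
Username length: 6
'@' character: 1
Domain length: 7
'.' character: 1
TLD length: 3
Total = 6 + 1 + 7 + 1 + 3 = 18

18


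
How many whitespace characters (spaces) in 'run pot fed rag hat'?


\s matches whitespace characters (spaces, tabs, etc.).
Text: 'run pot fed rag hat'
This text has 5 words separated by spaces.
Number of spaces = number of words - 1 = 5 - 1 = 4

4


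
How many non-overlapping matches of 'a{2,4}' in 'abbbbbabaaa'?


Pattern 'a{2,4}' matches between 2 and 4 consecutive a's (greedy).
String: 'abbbbbabaaa'
Finding runs of a's and applying greedy matching:
  Run at pos 0: 'a' (length 1)
  Run at pos 6: 'a' (length 1)
  Run at pos 8: 'aaa' (length 3)
Matches: ['aaa']
Count: 1

1


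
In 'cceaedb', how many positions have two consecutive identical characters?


Looking for consecutive identical characters in 'cceaedb':
  pos 0-1: 'c' vs 'c' -> MATCH ('cc')
  pos 1-2: 'c' vs 'e' -> different
  pos 2-3: 'e' vs 'a' -> different
  pos 3-4: 'a' vs 'e' -> different
  pos 4-5: 'e' vs 'd' -> different
  pos 5-6: 'd' vs 'b' -> different
Consecutive identical pairs: ['cc']
Count: 1

1


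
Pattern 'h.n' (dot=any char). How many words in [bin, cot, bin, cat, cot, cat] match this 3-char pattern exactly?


Pattern 'h.n' means: starts with 'h', any single char, ends with 'n'.
Checking each word (must be exactly 3 chars):
  'bin' (len=3): no
  'cot' (len=3): no
  'bin' (len=3): no
  'cat' (len=3): no
  'cot' (len=3): no
  'cat' (len=3): no
Matching words: []
Total: 0

0


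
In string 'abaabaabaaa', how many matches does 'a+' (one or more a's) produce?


Pattern 'a+' matches one or more consecutive a's.
String: 'abaabaabaaa'
Scanning for runs of a:
  Match 1: 'a' (length 1)
  Match 2: 'aa' (length 2)
  Match 3: 'aa' (length 2)
  Match 4: 'aaa' (length 3)
Total matches: 4

4


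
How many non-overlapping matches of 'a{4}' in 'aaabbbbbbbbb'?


Pattern 'a{4}' matches exactly 4 consecutive a's (greedy, non-overlapping).
String: 'aaabbbbbbbbb'
Scanning for runs of a's:
  Run at pos 0: 'aaa' (length 3) -> 0 match(es)
Matches found: []
Total: 0

0


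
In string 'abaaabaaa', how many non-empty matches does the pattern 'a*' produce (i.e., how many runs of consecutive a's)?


Pattern 'a*' matches zero or more a's. We want non-empty runs of consecutive a's.
String: 'abaaabaaa'
Walking through the string to find runs of a's:
  Run 1: positions 0-0 -> 'a'
  Run 2: positions 2-4 -> 'aaa'
  Run 3: positions 6-8 -> 'aaa'
Non-empty runs found: ['a', 'aaa', 'aaa']
Count: 3

3


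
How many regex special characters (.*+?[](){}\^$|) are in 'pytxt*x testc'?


Regex special characters are: . * + ? [ ] ( ) { } \ ^ $ |
Scanning 'pytxt*x testc':
  pos 5: '*' -> SPECIAL
Special chars found: ['*']
Total: 1

1


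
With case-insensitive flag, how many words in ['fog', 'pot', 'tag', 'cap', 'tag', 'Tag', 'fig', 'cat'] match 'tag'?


Case-insensitive matching: compare each word's lowercase form to 'tag'.
  'fog' -> lower='fog' -> no
  'pot' -> lower='pot' -> no
  'tag' -> lower='tag' -> MATCH
  'cap' -> lower='cap' -> no
  'tag' -> lower='tag' -> MATCH
  'Tag' -> lower='tag' -> MATCH
  'fig' -> lower='fig' -> no
  'cat' -> lower='cat' -> no
Matches: ['tag', 'tag', 'Tag']
Count: 3

3


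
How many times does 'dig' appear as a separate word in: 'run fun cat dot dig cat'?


Scanning each word for exact match 'dig':
  Word 1: 'run' -> no
  Word 2: 'fun' -> no
  Word 3: 'cat' -> no
  Word 4: 'dot' -> no
  Word 5: 'dig' -> MATCH
  Word 6: 'cat' -> no
Total matches: 1

1


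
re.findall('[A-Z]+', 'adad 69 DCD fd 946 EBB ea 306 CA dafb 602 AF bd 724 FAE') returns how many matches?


Pattern '[A-Z]+' finds one or more uppercase letters.
Text: 'adad 69 DCD fd 946 EBB ea 306 CA dafb 602 AF bd 724 FAE'
Scanning for matches:
  Match 1: 'DCD'
  Match 2: 'EBB'
  Match 3: 'CA'
  Match 4: 'AF'
  Match 5: 'FAE'
Total matches: 5

5


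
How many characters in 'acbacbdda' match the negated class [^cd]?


Negated class [^cd] matches any char NOT in {c, d}
Scanning 'acbacbdda':
  pos 0: 'a' -> MATCH
  pos 1: 'c' -> no (excluded)
  pos 2: 'b' -> MATCH
  pos 3: 'a' -> MATCH
  pos 4: 'c' -> no (excluded)
  pos 5: 'b' -> MATCH
  pos 6: 'd' -> no (excluded)
  pos 7: 'd' -> no (excluded)
  pos 8: 'a' -> MATCH
Total matches: 5

5


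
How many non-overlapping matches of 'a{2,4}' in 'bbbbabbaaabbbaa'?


Pattern 'a{2,4}' matches between 2 and 4 consecutive a's (greedy).
String: 'bbbbabbaaabbbaa'
Finding runs of a's and applying greedy matching:
  Run at pos 4: 'a' (length 1)
  Run at pos 7: 'aaa' (length 3)
  Run at pos 13: 'aa' (length 2)
Matches: ['aaa', 'aa']
Count: 2

2


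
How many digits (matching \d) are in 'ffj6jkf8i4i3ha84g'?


\d matches any digit 0-9.
Scanning 'ffj6jkf8i4i3ha84g':
  pos 3: '6' -> DIGIT
  pos 7: '8' -> DIGIT
  pos 9: '4' -> DIGIT
  pos 11: '3' -> DIGIT
  pos 14: '8' -> DIGIT
  pos 15: '4' -> DIGIT
Digits found: ['6', '8', '4', '3', '8', '4']
Total: 6

6


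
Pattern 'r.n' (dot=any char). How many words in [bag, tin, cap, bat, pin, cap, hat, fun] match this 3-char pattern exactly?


Pattern 'r.n' means: starts with 'r', any single char, ends with 'n'.
Checking each word (must be exactly 3 chars):
  'bag' (len=3): no
  'tin' (len=3): no
  'cap' (len=3): no
  'bat' (len=3): no
  'pin' (len=3): no
  'cap' (len=3): no
  'hat' (len=3): no
  'fun' (len=3): no
Matching words: []
Total: 0

0


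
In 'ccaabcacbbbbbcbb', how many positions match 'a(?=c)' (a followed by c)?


Lookahead 'a(?=c)' matches 'a' only when followed by 'c'.
String: 'ccaabcacbbbbbcbb'
Checking each position where char is 'a':
  pos 2: 'a' -> no (next='a')
  pos 3: 'a' -> no (next='b')
  pos 6: 'a' -> MATCH (next='c')
Matching positions: [6]
Count: 1

1


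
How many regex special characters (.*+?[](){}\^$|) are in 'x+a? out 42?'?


Regex special characters are: . * + ? [ ] ( ) { } \ ^ $ |
Scanning 'x+a? out 42?':
  pos 1: '+' -> SPECIAL
  pos 3: '?' -> SPECIAL
  pos 11: '?' -> SPECIAL
Special chars found: ['+', '?', '?']
Total: 3

3


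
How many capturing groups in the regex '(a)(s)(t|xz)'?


To count capturing groups, count each '(' that starts a group.
Pattern: '(a)(s)(t|xz)'
Walking through the pattern:
  Position 0: '(' -> group #1
  Position 3: '(' -> group #2
  Position 6: '(' -> group #3
Total capturing groups: 3

3


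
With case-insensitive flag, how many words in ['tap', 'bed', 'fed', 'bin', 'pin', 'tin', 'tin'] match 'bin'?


Case-insensitive matching: compare each word's lowercase form to 'bin'.
  'tap' -> lower='tap' -> no
  'bed' -> lower='bed' -> no
  'fed' -> lower='fed' -> no
  'bin' -> lower='bin' -> MATCH
  'pin' -> lower='pin' -> no
  'tin' -> lower='tin' -> no
  'tin' -> lower='tin' -> no
Matches: ['bin']
Count: 1

1


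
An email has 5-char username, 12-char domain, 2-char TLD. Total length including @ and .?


An email address has format: username@domain.tld
Username length: 5
'@' character: 1
Domain length: 12
'.' character: 1
TLD length: 2
Total = 5 + 1 + 12 + 1 + 2 = 21

21


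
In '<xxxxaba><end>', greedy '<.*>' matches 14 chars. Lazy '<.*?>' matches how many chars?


Greedy '<.*>' tries to match as MUCH as possible.
Lazy '<.*?>' tries to match as LITTLE as possible.

String: '<xxxxaba><end>'
Greedy '<.*>' starts at first '<' and extends to the LAST '>': '<xxxxaba><end>' (14 chars)
Lazy '<.*?>' starts at first '<' and stops at the FIRST '>': '<xxxxaba>' (9 chars)

9


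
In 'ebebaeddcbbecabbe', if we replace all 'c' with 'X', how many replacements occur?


re.sub('c', 'X', text) replaces every occurrence of 'c' with 'X'.
Text: 'ebebaeddcbbecabbe'
Scanning for 'c':
  pos 8: 'c' -> replacement #1
  pos 12: 'c' -> replacement #2
Total replacements: 2

2


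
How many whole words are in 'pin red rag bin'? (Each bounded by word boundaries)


Word boundaries (\b) mark the start/end of each word.
Text: 'pin red rag bin'
Splitting by whitespace:
  Word 1: 'pin'
  Word 2: 'red'
  Word 3: 'rag'
  Word 4: 'bin'
Total whole words: 4

4


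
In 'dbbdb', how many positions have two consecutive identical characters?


Looking for consecutive identical characters in 'dbbdb':
  pos 0-1: 'd' vs 'b' -> different
  pos 1-2: 'b' vs 'b' -> MATCH ('bb')
  pos 2-3: 'b' vs 'd' -> different
  pos 3-4: 'd' vs 'b' -> different
Consecutive identical pairs: ['bb']
Count: 1

1


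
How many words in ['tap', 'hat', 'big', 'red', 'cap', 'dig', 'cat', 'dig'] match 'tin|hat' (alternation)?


Alternation 'tin|hat' matches either 'tin' or 'hat'.
Checking each word:
  'tap' -> no
  'hat' -> MATCH
  'big' -> no
  'red' -> no
  'cap' -> no
  'dig' -> no
  'cat' -> no
  'dig' -> no
Matches: ['hat']
Count: 1

1


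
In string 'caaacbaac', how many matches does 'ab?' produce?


Pattern 'ab?' matches 'a' optionally followed by 'b'.
String: 'caaacbaac'
Scanning left to right for 'a' then checking next char:
  Match 1: 'a' (a not followed by b)
  Match 2: 'a' (a not followed by b)
  Match 3: 'a' (a not followed by b)
  Match 4: 'a' (a not followed by b)
  Match 5: 'a' (a not followed by b)
Total matches: 5

5


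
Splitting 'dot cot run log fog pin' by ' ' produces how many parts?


Splitting by ' ' breaks the string at each occurrence of the separator.
Text: 'dot cot run log fog pin'
Parts after split:
  Part 1: 'dot'
  Part 2: 'cot'
  Part 3: 'run'
  Part 4: 'log'
  Part 5: 'fog'
  Part 6: 'pin'
Total parts: 6

6


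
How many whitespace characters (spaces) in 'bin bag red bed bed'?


\s matches whitespace characters (spaces, tabs, etc.).
Text: 'bin bag red bed bed'
This text has 5 words separated by spaces.
Number of spaces = number of words - 1 = 5 - 1 = 4

4


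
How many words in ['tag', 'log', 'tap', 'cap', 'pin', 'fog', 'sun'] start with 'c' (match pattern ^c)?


Pattern ^c anchors to start of word. Check which words begin with 'c':
  'tag' -> no
  'log' -> no
  'tap' -> no
  'cap' -> MATCH (starts with 'c')
  'pin' -> no
  'fog' -> no
  'sun' -> no
Matching words: ['cap']
Count: 1

1


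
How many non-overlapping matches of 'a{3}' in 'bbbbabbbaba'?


Pattern 'a{3}' matches exactly 3 consecutive a's (greedy, non-overlapping).
String: 'bbbbabbbaba'
Scanning for runs of a's:
  Run at pos 4: 'a' (length 1) -> 0 match(es)
  Run at pos 8: 'a' (length 1) -> 0 match(es)
  Run at pos 10: 'a' (length 1) -> 0 match(es)
Matches found: []
Total: 0

0


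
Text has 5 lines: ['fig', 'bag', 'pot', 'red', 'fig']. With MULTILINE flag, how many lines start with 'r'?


With MULTILINE flag, ^ matches the start of each line.
Lines: ['fig', 'bag', 'pot', 'red', 'fig']
Checking which lines start with 'r':
  Line 1: 'fig' -> no
  Line 2: 'bag' -> no
  Line 3: 'pot' -> no
  Line 4: 'red' -> MATCH
  Line 5: 'fig' -> no
Matching lines: ['red']
Count: 1

1


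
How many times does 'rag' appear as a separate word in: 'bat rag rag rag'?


Scanning each word for exact match 'rag':
  Word 1: 'bat' -> no
  Word 2: 'rag' -> MATCH
  Word 3: 'rag' -> MATCH
  Word 4: 'rag' -> MATCH
Total matches: 3

3


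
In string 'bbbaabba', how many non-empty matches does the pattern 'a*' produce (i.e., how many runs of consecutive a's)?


Pattern 'a*' matches zero or more a's. We want non-empty runs of consecutive a's.
String: 'bbbaabba'
Walking through the string to find runs of a's:
  Run 1: positions 3-4 -> 'aa'
  Run 2: positions 7-7 -> 'a'
Non-empty runs found: ['aa', 'a']
Count: 2

2


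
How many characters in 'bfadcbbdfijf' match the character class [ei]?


Character class [ei] matches any of: {e, i}
Scanning string 'bfadcbbdfijf' character by character:
  pos 0: 'b' -> no
  pos 1: 'f' -> no
  pos 2: 'a' -> no
  pos 3: 'd' -> no
  pos 4: 'c' -> no
  pos 5: 'b' -> no
  pos 6: 'b' -> no
  pos 7: 'd' -> no
  pos 8: 'f' -> no
  pos 9: 'i' -> MATCH
  pos 10: 'j' -> no
  pos 11: 'f' -> no
Total matches: 1

1


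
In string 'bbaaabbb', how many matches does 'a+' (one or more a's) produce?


Pattern 'a+' matches one or more consecutive a's.
String: 'bbaaabbb'
Scanning for runs of a:
  Match 1: 'aaa' (length 3)
Total matches: 1

1


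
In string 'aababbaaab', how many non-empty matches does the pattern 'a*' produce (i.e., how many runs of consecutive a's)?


Pattern 'a*' matches zero or more a's. We want non-empty runs of consecutive a's.
String: 'aababbaaab'
Walking through the string to find runs of a's:
  Run 1: positions 0-1 -> 'aa'
  Run 2: positions 3-3 -> 'a'
  Run 3: positions 6-8 -> 'aaa'
Non-empty runs found: ['aa', 'a', 'aaa']
Count: 3

3


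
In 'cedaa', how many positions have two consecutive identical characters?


Looking for consecutive identical characters in 'cedaa':
  pos 0-1: 'c' vs 'e' -> different
  pos 1-2: 'e' vs 'd' -> different
  pos 2-3: 'd' vs 'a' -> different
  pos 3-4: 'a' vs 'a' -> MATCH ('aa')
Consecutive identical pairs: ['aa']
Count: 1

1


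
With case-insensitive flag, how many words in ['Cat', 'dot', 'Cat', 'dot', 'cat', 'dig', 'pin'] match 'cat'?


Case-insensitive matching: compare each word's lowercase form to 'cat'.
  'Cat' -> lower='cat' -> MATCH
  'dot' -> lower='dot' -> no
  'Cat' -> lower='cat' -> MATCH
  'dot' -> lower='dot' -> no
  'cat' -> lower='cat' -> MATCH
  'dig' -> lower='dig' -> no
  'pin' -> lower='pin' -> no
Matches: ['Cat', 'Cat', 'cat']
Count: 3

3


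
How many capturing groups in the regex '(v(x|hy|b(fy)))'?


To count capturing groups, count each '(' that starts a group.
Pattern: '(v(x|hy|b(fy)))'
Walking through the pattern:
  Position 0: '(' -> group #1
  Position 2: '(' -> group #2
  Position 9: '(' -> group #3
Total capturing groups: 3

3


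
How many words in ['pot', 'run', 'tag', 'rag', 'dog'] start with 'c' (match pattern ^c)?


Pattern ^c anchors to start of word. Check which words begin with 'c':
  'pot' -> no
  'run' -> no
  'tag' -> no
  'rag' -> no
  'dog' -> no
Matching words: []
Count: 0

0


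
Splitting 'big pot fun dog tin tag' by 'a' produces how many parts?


Splitting by 'a' breaks the string at each occurrence of the separator.
Text: 'big pot fun dog tin tag'
Parts after split:
  Part 1: 'big pot fun dog tin t'
  Part 2: 'g'
Total parts: 2

2


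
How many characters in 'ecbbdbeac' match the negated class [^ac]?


Negated class [^ac] matches any char NOT in {a, c}
Scanning 'ecbbdbeac':
  pos 0: 'e' -> MATCH
  pos 1: 'c' -> no (excluded)
  pos 2: 'b' -> MATCH
  pos 3: 'b' -> MATCH
  pos 4: 'd' -> MATCH
  pos 5: 'b' -> MATCH
  pos 6: 'e' -> MATCH
  pos 7: 'a' -> no (excluded)
  pos 8: 'c' -> no (excluded)
Total matches: 6

6


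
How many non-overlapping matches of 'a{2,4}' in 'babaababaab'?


Pattern 'a{2,4}' matches between 2 and 4 consecutive a's (greedy).
String: 'babaababaab'
Finding runs of a's and applying greedy matching:
  Run at pos 1: 'a' (length 1)
  Run at pos 3: 'aa' (length 2)
  Run at pos 6: 'a' (length 1)
  Run at pos 8: 'aa' (length 2)
Matches: ['aa', 'aa']
Count: 2

2


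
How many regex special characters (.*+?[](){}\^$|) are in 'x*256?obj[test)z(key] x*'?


Regex special characters are: . * + ? [ ] ( ) { } \ ^ $ |
Scanning 'x*256?obj[test)z(key] x*':
  pos 1: '*' -> SPECIAL
  pos 5: '?' -> SPECIAL
  pos 9: '[' -> SPECIAL
  pos 14: ')' -> SPECIAL
  pos 16: '(' -> SPECIAL
  pos 20: ']' -> SPECIAL
  pos 23: '*' -> SPECIAL
Special chars found: ['*', '?', '[', ')', '(', ']', '*']
Total: 7

7


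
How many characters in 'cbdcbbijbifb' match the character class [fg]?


Character class [fg] matches any of: {f, g}
Scanning string 'cbdcbbijbifb' character by character:
  pos 0: 'c' -> no
  pos 1: 'b' -> no
  pos 2: 'd' -> no
  pos 3: 'c' -> no
  pos 4: 'b' -> no
  pos 5: 'b' -> no
  pos 6: 'i' -> no
  pos 7: 'j' -> no
  pos 8: 'b' -> no
  pos 9: 'i' -> no
  pos 10: 'f' -> MATCH
  pos 11: 'b' -> no
Total matches: 1

1


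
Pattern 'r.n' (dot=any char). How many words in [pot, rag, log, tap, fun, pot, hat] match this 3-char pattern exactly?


Pattern 'r.n' means: starts with 'r', any single char, ends with 'n'.
Checking each word (must be exactly 3 chars):
  'pot' (len=3): no
  'rag' (len=3): no
  'log' (len=3): no
  'tap' (len=3): no
  'fun' (len=3): no
  'pot' (len=3): no
  'hat' (len=3): no
Matching words: []
Total: 0

0


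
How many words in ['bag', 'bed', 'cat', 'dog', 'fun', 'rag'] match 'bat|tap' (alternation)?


Alternation 'bat|tap' matches either 'bat' or 'tap'.
Checking each word:
  'bag' -> no
  'bed' -> no
  'cat' -> no
  'dog' -> no
  'fun' -> no
  'rag' -> no
Matches: []
Count: 0

0


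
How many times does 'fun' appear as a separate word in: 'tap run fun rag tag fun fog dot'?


Scanning each word for exact match 'fun':
  Word 1: 'tap' -> no
  Word 2: 'run' -> no
  Word 3: 'fun' -> MATCH
  Word 4: 'rag' -> no
  Word 5: 'tag' -> no
  Word 6: 'fun' -> MATCH
  Word 7: 'fog' -> no
  Word 8: 'dot' -> no
Total matches: 2

2


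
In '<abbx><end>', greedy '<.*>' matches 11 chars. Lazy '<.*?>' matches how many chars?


Greedy '<.*>' tries to match as MUCH as possible.
Lazy '<.*?>' tries to match as LITTLE as possible.

String: '<abbx><end>'
Greedy '<.*>' starts at first '<' and extends to the LAST '>': '<abbx><end>' (11 chars)
Lazy '<.*?>' starts at first '<' and stops at the FIRST '>': '<abbx>' (6 chars)

6


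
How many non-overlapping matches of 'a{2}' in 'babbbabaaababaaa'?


Pattern 'a{2}' matches exactly 2 consecutive a's (greedy, non-overlapping).
String: 'babbbabaaababaaa'
Scanning for runs of a's:
  Run at pos 1: 'a' (length 1) -> 0 match(es)
  Run at pos 5: 'a' (length 1) -> 0 match(es)
  Run at pos 7: 'aaa' (length 3) -> 1 match(es)
  Run at pos 11: 'a' (length 1) -> 0 match(es)
  Run at pos 13: 'aaa' (length 3) -> 1 match(es)
Matches found: ['aa', 'aa']
Total: 2

2


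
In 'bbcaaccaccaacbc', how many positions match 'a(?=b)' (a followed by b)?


Lookahead 'a(?=b)' matches 'a' only when followed by 'b'.
String: 'bbcaaccaccaacbc'
Checking each position where char is 'a':
  pos 3: 'a' -> no (next='a')
  pos 4: 'a' -> no (next='c')
  pos 7: 'a' -> no (next='c')
  pos 10: 'a' -> no (next='a')
  pos 11: 'a' -> no (next='c')
Matching positions: []
Count: 0

0


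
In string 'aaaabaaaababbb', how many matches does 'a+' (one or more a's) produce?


Pattern 'a+' matches one or more consecutive a's.
String: 'aaaabaaaababbb'
Scanning for runs of a:
  Match 1: 'aaaa' (length 4)
  Match 2: 'aaaa' (length 4)
  Match 3: 'a' (length 1)
Total matches: 3

3


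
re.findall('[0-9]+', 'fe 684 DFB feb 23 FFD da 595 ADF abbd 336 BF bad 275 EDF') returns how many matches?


Pattern '[0-9]+' finds one or more digits.
Text: 'fe 684 DFB feb 23 FFD da 595 ADF abbd 336 BF bad 275 EDF'
Scanning for matches:
  Match 1: '684'
  Match 2: '23'
  Match 3: '595'
  Match 4: '336'
  Match 5: '275'
Total matches: 5

5


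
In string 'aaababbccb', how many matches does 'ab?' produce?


Pattern 'ab?' matches 'a' optionally followed by 'b'.
String: 'aaababbccb'
Scanning left to right for 'a' then checking next char:
  Match 1: 'a' (a not followed by b)
  Match 2: 'a' (a not followed by b)
  Match 3: 'ab' (a followed by b)
  Match 4: 'ab' (a followed by b)
Total matches: 4

4


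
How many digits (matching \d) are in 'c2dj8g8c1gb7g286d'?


\d matches any digit 0-9.
Scanning 'c2dj8g8c1gb7g286d':
  pos 1: '2' -> DIGIT
  pos 4: '8' -> DIGIT
  pos 6: '8' -> DIGIT
  pos 8: '1' -> DIGIT
  pos 11: '7' -> DIGIT
  pos 13: '2' -> DIGIT
  pos 14: '8' -> DIGIT
  pos 15: '6' -> DIGIT
Digits found: ['2', '8', '8', '1', '7', '2', '8', '6']
Total: 8

8


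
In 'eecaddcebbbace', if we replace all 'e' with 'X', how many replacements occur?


re.sub('e', 'X', text) replaces every occurrence of 'e' with 'X'.
Text: 'eecaddcebbbace'
Scanning for 'e':
  pos 0: 'e' -> replacement #1
  pos 1: 'e' -> replacement #2
  pos 7: 'e' -> replacement #3
  pos 13: 'e' -> replacement #4
Total replacements: 4

4


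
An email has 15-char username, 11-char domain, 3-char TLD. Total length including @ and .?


An email address has format: username@domain.tld
Username length: 15
'@' character: 1
Domain length: 11
'.' character: 1
TLD length: 3
Total = 15 + 1 + 11 + 1 + 3 = 31

31


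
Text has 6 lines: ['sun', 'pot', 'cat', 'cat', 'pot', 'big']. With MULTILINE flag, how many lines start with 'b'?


With MULTILINE flag, ^ matches the start of each line.
Lines: ['sun', 'pot', 'cat', 'cat', 'pot', 'big']
Checking which lines start with 'b':
  Line 1: 'sun' -> no
  Line 2: 'pot' -> no
  Line 3: 'cat' -> no
  Line 4: 'cat' -> no
  Line 5: 'pot' -> no
  Line 6: 'big' -> MATCH
Matching lines: ['big']
Count: 1

1


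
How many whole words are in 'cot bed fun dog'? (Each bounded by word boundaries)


Word boundaries (\b) mark the start/end of each word.
Text: 'cot bed fun dog'
Splitting by whitespace:
  Word 1: 'cot'
  Word 2: 'bed'
  Word 3: 'fun'
  Word 4: 'dog'
Total whole words: 4

4


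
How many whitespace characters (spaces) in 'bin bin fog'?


\s matches whitespace characters (spaces, tabs, etc.).
Text: 'bin bin fog'
This text has 3 words separated by spaces.
Number of spaces = number of words - 1 = 3 - 1 = 2

2


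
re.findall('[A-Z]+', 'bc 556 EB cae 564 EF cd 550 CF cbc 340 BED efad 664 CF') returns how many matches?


Pattern '[A-Z]+' finds one or more uppercase letters.
Text: 'bc 556 EB cae 564 EF cd 550 CF cbc 340 BED efad 664 CF'
Scanning for matches:
  Match 1: 'EB'
  Match 2: 'EF'
  Match 3: 'CF'
  Match 4: 'BED'
  Match 5: 'CF'
Total matches: 5

5


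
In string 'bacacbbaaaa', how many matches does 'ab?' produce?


Pattern 'ab?' matches 'a' optionally followed by 'b'.
String: 'bacacbbaaaa'
Scanning left to right for 'a' then checking next char:
  Match 1: 'a' (a not followed by b)
  Match 2: 'a' (a not followed by b)
  Match 3: 'a' (a not followed by b)
  Match 4: 'a' (a not followed by b)
  Match 5: 'a' (a not followed by b)
  Match 6: 'a' (a not followed by b)
Total matches: 6

6


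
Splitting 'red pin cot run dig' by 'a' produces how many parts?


Splitting by 'a' breaks the string at each occurrence of the separator.
Text: 'red pin cot run dig'
Parts after split:
  Part 1: 'red pin cot run dig'
Total parts: 1

1


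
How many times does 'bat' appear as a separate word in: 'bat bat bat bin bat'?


Scanning each word for exact match 'bat':
  Word 1: 'bat' -> MATCH
  Word 2: 'bat' -> MATCH
  Word 3: 'bat' -> MATCH
  Word 4: 'bin' -> no
  Word 5: 'bat' -> MATCH
Total matches: 4

4


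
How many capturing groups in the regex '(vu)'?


To count capturing groups, count each '(' that starts a group.
Pattern: '(vu)'
Walking through the pattern:
  Position 0: '(' -> group #1
Total capturing groups: 1

1


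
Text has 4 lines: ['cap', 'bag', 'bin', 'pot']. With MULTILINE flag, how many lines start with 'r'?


With MULTILINE flag, ^ matches the start of each line.
Lines: ['cap', 'bag', 'bin', 'pot']
Checking which lines start with 'r':
  Line 1: 'cap' -> no
  Line 2: 'bag' -> no
  Line 3: 'bin' -> no
  Line 4: 'pot' -> no
Matching lines: []
Count: 0

0


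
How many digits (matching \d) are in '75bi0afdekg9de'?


\d matches any digit 0-9.
Scanning '75bi0afdekg9de':
  pos 0: '7' -> DIGIT
  pos 1: '5' -> DIGIT
  pos 4: '0' -> DIGIT
  pos 11: '9' -> DIGIT
Digits found: ['7', '5', '0', '9']
Total: 4

4


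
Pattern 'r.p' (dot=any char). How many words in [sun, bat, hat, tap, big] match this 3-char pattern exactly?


Pattern 'r.p' means: starts with 'r', any single char, ends with 'p'.
Checking each word (must be exactly 3 chars):
  'sun' (len=3): no
  'bat' (len=3): no
  'hat' (len=3): no
  'tap' (len=3): no
  'big' (len=3): no
Matching words: []
Total: 0

0


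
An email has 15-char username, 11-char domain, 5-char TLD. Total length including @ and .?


An email address has format: username@domain.tld
Username length: 15
'@' character: 1
Domain length: 11
'.' character: 1
TLD length: 5
Total = 15 + 1 + 11 + 1 + 5 = 33

33


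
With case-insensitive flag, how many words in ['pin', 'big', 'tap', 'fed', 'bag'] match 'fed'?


Case-insensitive matching: compare each word's lowercase form to 'fed'.
  'pin' -> lower='pin' -> no
  'big' -> lower='big' -> no
  'tap' -> lower='tap' -> no
  'fed' -> lower='fed' -> MATCH
  'bag' -> lower='bag' -> no
Matches: ['fed']
Count: 1

1


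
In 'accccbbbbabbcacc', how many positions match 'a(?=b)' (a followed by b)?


Lookahead 'a(?=b)' matches 'a' only when followed by 'b'.
String: 'accccbbbbabbcacc'
Checking each position where char is 'a':
  pos 0: 'a' -> no (next='c')
  pos 9: 'a' -> MATCH (next='b')
  pos 13: 'a' -> no (next='c')
Matching positions: [9]
Count: 1

1


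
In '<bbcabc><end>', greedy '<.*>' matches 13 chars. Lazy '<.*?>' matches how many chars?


Greedy '<.*>' tries to match as MUCH as possible.
Lazy '<.*?>' tries to match as LITTLE as possible.

String: '<bbcabc><end>'
Greedy '<.*>' starts at first '<' and extends to the LAST '>': '<bbcabc><end>' (13 chars)
Lazy '<.*?>' starts at first '<' and stops at the FIRST '>': '<bbcabc>' (8 chars)

8


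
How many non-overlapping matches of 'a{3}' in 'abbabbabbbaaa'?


Pattern 'a{3}' matches exactly 3 consecutive a's (greedy, non-overlapping).
String: 'abbabbabbbaaa'
Scanning for runs of a's:
  Run at pos 0: 'a' (length 1) -> 0 match(es)
  Run at pos 3: 'a' (length 1) -> 0 match(es)
  Run at pos 6: 'a' (length 1) -> 0 match(es)
  Run at pos 10: 'aaa' (length 3) -> 1 match(es)
Matches found: ['aaa']
Total: 1

1


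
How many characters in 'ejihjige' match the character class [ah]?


Character class [ah] matches any of: {a, h}
Scanning string 'ejihjige' character by character:
  pos 0: 'e' -> no
  pos 1: 'j' -> no
  pos 2: 'i' -> no
  pos 3: 'h' -> MATCH
  pos 4: 'j' -> no
  pos 5: 'i' -> no
  pos 6: 'g' -> no
  pos 7: 'e' -> no
Total matches: 1

1


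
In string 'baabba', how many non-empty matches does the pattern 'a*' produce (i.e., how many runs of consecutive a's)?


Pattern 'a*' matches zero or more a's. We want non-empty runs of consecutive a's.
String: 'baabba'
Walking through the string to find runs of a's:
  Run 1: positions 1-2 -> 'aa'
  Run 2: positions 5-5 -> 'a'
Non-empty runs found: ['aa', 'a']
Count: 2

2


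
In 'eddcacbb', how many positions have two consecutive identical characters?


Looking for consecutive identical characters in 'eddcacbb':
  pos 0-1: 'e' vs 'd' -> different
  pos 1-2: 'd' vs 'd' -> MATCH ('dd')
  pos 2-3: 'd' vs 'c' -> different
  pos 3-4: 'c' vs 'a' -> different
  pos 4-5: 'a' vs 'c' -> different
  pos 5-6: 'c' vs 'b' -> different
  pos 6-7: 'b' vs 'b' -> MATCH ('bb')
Consecutive identical pairs: ['dd', 'bb']
Count: 2

2
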